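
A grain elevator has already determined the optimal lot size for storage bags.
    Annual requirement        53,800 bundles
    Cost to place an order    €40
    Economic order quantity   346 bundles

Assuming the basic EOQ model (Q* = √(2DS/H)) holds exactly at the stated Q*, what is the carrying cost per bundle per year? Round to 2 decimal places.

From Q* = √(2DS/H) ⇒ Q*² = 2DS/H.
H = 2DS / Q² = 2 × 53,800 × 40 / 346² = 35.9518

€35.95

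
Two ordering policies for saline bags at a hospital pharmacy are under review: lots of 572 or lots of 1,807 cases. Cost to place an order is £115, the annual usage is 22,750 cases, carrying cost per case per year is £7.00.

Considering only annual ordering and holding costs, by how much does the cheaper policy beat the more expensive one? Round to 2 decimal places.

£1,196.48

For each Q, cost = (D/Q)·S + (Q/2)·H.
TC(572) = (22,750/572)×115 + (572/2)×7 = £6,575.86
TC(1,807) = (22,750/1,807)×115 + (1,807/2)×7 = £7,772.34
Lots of 572 are cheaper by £1,196.48.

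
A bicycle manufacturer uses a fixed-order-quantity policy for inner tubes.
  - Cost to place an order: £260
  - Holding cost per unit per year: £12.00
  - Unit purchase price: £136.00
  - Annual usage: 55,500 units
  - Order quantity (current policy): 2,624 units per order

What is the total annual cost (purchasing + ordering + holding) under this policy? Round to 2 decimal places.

£7,569,243.24

Annual ordering cost = (D/Q)·S = (55,500/2,624) × 260 = £5,499.24
Annual holding cost  = (Q/2)·H = (2,624/2) × 12 = £15,744.00
Purchase cost = D·C = 55,500 × 136 = £7,548,000.00
Total = £5,499.24 + £15,744.00 + £7,548,000.00 = £7,569,243.24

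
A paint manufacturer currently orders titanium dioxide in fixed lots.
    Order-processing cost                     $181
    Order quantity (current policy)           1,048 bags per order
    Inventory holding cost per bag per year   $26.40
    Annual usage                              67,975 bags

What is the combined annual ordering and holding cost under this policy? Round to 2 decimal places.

$25,573.56

Annual ordering cost = (D/Q)·S = (67,975/1,048) × 181 = $11,739.96
Annual holding cost  = (Q/2)·H = (1,048/2) × 26.4 = $13,833.60
Total = $11,739.96 + $13,833.60 = $25,573.56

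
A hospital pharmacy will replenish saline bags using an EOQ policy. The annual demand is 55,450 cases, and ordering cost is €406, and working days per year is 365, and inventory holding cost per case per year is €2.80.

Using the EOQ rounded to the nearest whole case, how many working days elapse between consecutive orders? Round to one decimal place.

26.4 days

EOQ = √(2DS/H) = √(2 × 55,450 × 406 / 2.8)
    = √(16,080,500.00) ≈ 4,010.05 → Q = 4,010 cases
Days between orders = 365 / (D/Q) = 365 / 13.828 ≈ 26.396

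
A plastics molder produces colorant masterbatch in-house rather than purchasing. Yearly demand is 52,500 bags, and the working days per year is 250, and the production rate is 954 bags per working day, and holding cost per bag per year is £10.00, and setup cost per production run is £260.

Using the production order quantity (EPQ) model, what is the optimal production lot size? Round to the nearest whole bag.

d = 52,500/250 = 210.0000 bags/day;  effective holding cost H(1 − d/p) = 10·(1 − 210.0000/954) = 7.79874
Q* = √(2DS / H_eff) = √(2·52,500·260 / 7.79874) ≈ 1,870.98

1,871 bags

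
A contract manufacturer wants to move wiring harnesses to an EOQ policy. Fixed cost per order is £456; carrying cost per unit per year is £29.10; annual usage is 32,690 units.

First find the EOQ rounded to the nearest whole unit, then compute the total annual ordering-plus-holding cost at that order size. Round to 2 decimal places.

2DS/H = 2·32,690·456/29.1 = 1,024,511.34
EOQ = √1,024,511.34 ≈ 1,012.18 → Q = 1,012 units
Ordering: D/Q × S = 32,690/1,012 × £456 = £14,729.88
Holding:  Q/2 × H = 1,012/2 × £29.1 = £14,724.60
Total = £14,729.88 + £14,724.60 = £29,454.48

£29,454.48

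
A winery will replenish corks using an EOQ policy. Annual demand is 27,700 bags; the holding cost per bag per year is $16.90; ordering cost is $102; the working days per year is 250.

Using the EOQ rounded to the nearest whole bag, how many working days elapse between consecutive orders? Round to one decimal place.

EOQ = √(2DS/H) = √(2 × 27,700 × 102 / 16.9)
    = √(334,366.86) ≈ 578.24 → Q = 578 bags
T = Q/D × 250 days = 578/27,700 × 250 = 5.217 days

5.2 days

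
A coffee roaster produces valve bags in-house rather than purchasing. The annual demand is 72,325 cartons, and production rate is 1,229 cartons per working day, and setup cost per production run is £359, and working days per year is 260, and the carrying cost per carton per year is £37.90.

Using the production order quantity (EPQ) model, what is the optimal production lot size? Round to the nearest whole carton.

d = 72,325/260 = 278.1731 cartons/day;  effective holding cost H(1 − d/p) = 37.9·(1 − 278.1731/1229) = 29.32168
Q* = √(2DS / H_eff) = √(2·72,325·359 / 29.32168) ≈ 1,330.80

1,331 cartons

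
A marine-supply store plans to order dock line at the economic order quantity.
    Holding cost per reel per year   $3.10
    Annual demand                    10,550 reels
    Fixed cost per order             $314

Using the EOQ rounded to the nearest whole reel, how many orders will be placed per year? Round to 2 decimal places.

7.22 orders per year

2DS/H = 2·10,550·314/3.1 = 2,137,225.81
EOQ = √2,137,225.81 ≈ 1,461.93 → Q = 1,462
N = D/Q = 10,550/1,462 ≈ 7.216 orders/yr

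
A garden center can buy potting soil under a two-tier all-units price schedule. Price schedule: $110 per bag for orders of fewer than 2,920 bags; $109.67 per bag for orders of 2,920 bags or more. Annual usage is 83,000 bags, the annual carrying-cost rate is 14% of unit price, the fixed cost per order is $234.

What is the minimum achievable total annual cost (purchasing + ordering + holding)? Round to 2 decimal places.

H₁ = 14%×$110 = $15.4000;  H₂ = 14%×$109.67 = $15.3538
EOQ₁ = √(2×83,000×234/15.4000) = 1,588.19  (< 2,920, feasible at tier 1)
EOQ₂ = √(2×83,000×234/15.3538) = 1,590.57  (< 2,920 → use Q = 2,920 at tier-2 price)
TC(tier 1 (EOQ₁), Q≈1,588.2) = $9,154,458.08
TC(tier 2, Q≈2,920.0) = $9,131,677.92
Minimum at tier 2: $9,131,677.92

$9,131,677.92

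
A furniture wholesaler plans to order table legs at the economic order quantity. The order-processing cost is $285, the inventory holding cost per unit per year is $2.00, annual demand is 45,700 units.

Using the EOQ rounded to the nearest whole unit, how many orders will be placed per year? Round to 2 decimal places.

12.66 orders per year

Optimal lot size Q* = (2 × 45,700 × $285 / $2)^½ ≈ 3,608.95 → Q = 3,609
N = D/Q = 45,700/3,609 ≈ 12.663 orders/yr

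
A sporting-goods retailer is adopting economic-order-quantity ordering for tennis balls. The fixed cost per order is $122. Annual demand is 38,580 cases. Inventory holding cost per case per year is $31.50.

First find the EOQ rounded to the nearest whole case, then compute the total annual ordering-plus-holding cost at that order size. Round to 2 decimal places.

EOQ = √(2DS/H) = √(2 × 38,580 × 122 / 31.5)
    = √(298,841.90) ≈ 546.66 → Q = 547 cases
Annual ordering cost = (D/Q)·S = (38,580/547) × 122 = $8,604.68
Annual holding cost  = (Q/2)·H = (547/2) × 31.5 = $8,615.25
Total = $8,604.68 + $8,615.25 = $17,219.93

$17,219.93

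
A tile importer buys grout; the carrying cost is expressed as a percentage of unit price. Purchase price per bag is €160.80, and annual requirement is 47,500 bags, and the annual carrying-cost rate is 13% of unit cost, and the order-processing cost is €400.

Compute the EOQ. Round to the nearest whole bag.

Holding cost per bag per year: H = 13% × €160.8 = €20.9040
2DS/H = 2·47,500·400/20.904 = 1,817,833.91
EOQ = √1,817,833.91 ≈ 1,348.27

1,348 bags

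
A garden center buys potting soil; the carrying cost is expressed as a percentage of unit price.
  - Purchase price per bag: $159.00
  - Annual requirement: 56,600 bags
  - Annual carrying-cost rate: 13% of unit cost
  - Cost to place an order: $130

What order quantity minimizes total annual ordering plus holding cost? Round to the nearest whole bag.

Holding cost per bag per year: H = 13% × $159 = $20.6700
Optimal lot size Q* = (2 × 56,600 × $130 / $20.67)^½ ≈ 843.77

844 bags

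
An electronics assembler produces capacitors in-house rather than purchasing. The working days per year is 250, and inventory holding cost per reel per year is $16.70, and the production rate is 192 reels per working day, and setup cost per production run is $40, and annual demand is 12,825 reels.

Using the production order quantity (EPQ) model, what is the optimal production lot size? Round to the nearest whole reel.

Daily demand d = 12,825/250 = 51.300; p = 192; 1 − d/p = 0.73281
EPQ = √(2DS / (H(1 − d/p)))
    = √(2 × 12,825 × 40 / (16.7 × 0.73281)) ≈ 289.55

290 reels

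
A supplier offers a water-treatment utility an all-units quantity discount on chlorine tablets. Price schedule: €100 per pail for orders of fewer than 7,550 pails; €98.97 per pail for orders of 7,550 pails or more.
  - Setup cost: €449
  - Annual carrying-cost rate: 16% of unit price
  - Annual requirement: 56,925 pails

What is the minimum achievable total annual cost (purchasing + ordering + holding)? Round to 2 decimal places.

H₁ = 16%×€100 = €16.0000;  H₂ = 16%×€98.97 = €15.8352
EOQ₁ = √(2×56,925×449/16.0000) = 1,787.43  (< 7,550, feasible at tier 1)
EOQ₂ = √(2×56,925×449/15.8352) = 1,796.71  (< 7,550 → use Q = 7,550 at tier-2 price)
TC(tier 1 (EOQ₁), Q≈1,787.4) = €5,721,098.92
TC(tier 2, Q≈7,550.0) = €5,697,030.47
Minimum at tier 2: €5,697,030.47

€5,697,030.47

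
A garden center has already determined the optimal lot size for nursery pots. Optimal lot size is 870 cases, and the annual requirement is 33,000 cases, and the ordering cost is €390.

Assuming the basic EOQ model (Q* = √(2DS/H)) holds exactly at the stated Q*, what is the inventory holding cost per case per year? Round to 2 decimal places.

From Q* = √(2DS/H) ⇒ Q*² = 2DS/H.
H = 2DS / Q² = 2 × 33,000 × 390 / 870² = 34.0071

€34.01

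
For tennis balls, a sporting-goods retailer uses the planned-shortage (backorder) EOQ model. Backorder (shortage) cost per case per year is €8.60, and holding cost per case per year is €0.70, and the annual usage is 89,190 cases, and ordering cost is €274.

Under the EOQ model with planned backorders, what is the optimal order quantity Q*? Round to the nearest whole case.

Q* = √(2DS/H) · √((H + b)/b)
   = √(2 × 89,190 × 274 / 0.7) · √((0.7 + 8.6) / 8.6)
   = 8,356.018 × 1.0399 ≈ 8,689.44

8,689 cases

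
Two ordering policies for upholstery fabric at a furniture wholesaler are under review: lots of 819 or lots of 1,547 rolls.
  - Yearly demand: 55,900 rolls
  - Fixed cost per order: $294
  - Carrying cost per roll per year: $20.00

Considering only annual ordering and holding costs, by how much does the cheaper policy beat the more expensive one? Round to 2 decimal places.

$2,163.14

Annual cost at Q: ordering D·S/Q plus holding Q·H/2.
TC(819) = (55,900/819)×294 + (819/2)×20 = $28,256.67
TC(1,547) = (55,900/1,547)×294 + (1,547/2)×20 = $26,093.53
Cheaper: Q = 1,547.  Difference = $2,163.14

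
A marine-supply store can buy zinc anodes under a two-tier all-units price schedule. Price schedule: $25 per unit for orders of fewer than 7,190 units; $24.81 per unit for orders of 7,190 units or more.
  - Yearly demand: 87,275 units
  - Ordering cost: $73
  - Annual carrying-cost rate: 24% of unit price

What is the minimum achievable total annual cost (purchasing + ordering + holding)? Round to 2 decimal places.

H₁ = 24%×$25 = $6.0000;  H₂ = 24%×$24.81 = $5.9544
EOQ₁ = √(2×87,275×73/6.0000) = 1,457.29  (< 7,190, feasible at tier 1)
EOQ₂ = √(2×87,275×73/5.9544) = 1,462.86  (< 7,190 → use Q = 7,190 at tier-2 price)
TC(tier 1 (EOQ₁), Q≈1,457.3) = $2,190,618.73
TC(tier 2, Q≈7,190.0) = $2,187,584.92
Minimum at tier 2: $2,187,584.92

$2,187,584.92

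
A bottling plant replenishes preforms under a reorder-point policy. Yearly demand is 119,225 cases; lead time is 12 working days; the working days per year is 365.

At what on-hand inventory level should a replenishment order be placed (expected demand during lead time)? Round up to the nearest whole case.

Daily demand d = 119,225 / 365 = 326.644 cases/day
Demand during lead time = 326.644 × 12 = 3,919.73
Reorder point = 3,919.73 → round up

3,920 cases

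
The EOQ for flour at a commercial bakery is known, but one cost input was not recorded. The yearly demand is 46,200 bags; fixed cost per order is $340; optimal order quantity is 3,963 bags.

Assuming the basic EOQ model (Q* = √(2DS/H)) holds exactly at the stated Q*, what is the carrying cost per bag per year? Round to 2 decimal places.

$2.00

Since Q* = (2DS/H)^½, squaring gives Q*²·H = 2DS.
H = 2DS / Q² = 2 × 46,200 × 340 / 3,963² = 2.0003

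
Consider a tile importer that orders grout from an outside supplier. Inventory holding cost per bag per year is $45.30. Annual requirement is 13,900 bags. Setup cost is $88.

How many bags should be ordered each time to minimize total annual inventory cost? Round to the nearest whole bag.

232 bags

Optimal lot size Q* = (2 × 13,900 × $88 / $45.3)^½ ≈ 232.39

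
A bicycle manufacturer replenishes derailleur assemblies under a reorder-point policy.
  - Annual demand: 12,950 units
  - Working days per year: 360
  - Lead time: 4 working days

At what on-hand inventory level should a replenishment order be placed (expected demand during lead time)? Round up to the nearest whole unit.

144 units

Daily demand d = 12,950 / 360 = 35.972 units/day
Demand during lead time = 35.972 × 4 = 143.89
Reorder point = 143.89 → round up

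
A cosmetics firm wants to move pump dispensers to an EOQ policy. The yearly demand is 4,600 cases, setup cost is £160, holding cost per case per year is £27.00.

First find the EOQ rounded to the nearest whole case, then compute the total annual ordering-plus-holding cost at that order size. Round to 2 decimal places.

£6,304.30

Q* = √(2·D·S / H) = √(2·4,600·160 / 27) = √54,518.5 ≈ 233.49 → Q = 233 cases
Orders/yr = 4,600/233 = 19.742; ordering cost = 19.742 × £160 = £3,158.80
Average inventory = 233/2 = 116.5; holding cost = 116.5 × £27 = £3,145.50
Total = £3,158.80 + £3,145.50 = £6,304.30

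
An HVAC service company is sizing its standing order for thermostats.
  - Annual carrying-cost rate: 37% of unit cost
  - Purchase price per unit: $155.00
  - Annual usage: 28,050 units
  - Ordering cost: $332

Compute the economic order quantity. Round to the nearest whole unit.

H = i·C = 0.37 × $155 = $57.3500 per unit-year
Q* = √(2·D·S / H) = √(2·28,050·332 / 57.35) = √324,763.7 ≈ 569.88

570 units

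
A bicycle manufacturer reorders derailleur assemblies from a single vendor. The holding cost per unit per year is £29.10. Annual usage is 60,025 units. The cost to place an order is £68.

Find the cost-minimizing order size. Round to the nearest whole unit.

2DS/H = 2·60,025·68/29.1 = 280,529.21
EOQ = √280,529.21 ≈ 529.65

530 units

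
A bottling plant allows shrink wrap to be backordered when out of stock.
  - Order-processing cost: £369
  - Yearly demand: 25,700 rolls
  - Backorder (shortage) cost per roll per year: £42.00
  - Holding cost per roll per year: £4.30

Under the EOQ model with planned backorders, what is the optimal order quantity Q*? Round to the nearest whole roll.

2,205 rolls

Q* = √(2DS/H) · √((H + b)/b)
   = √(2 × 25,700 × 369 / 4.3) · √((4.3 + 42) / 42)
   = 2,100.199 × 1.0499 ≈ 2,205.09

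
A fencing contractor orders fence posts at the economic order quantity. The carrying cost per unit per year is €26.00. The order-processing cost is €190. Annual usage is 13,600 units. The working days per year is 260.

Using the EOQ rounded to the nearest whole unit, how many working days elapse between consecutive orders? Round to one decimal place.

EOQ = √(2DS/H) = √(2 × 13,600 × 190 / 26)
    = √(198,769.23) ≈ 445.84 → Q = 446 units
T = Q/D × 260 days = 446/13,600 × 260 = 8.526 days

8.5 days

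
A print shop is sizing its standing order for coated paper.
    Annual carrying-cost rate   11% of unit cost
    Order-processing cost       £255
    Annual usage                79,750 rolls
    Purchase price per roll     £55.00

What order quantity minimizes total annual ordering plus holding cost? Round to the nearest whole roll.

2,593 rolls

Holding cost per roll per year: H = 11% × £55 = £6.0500
EOQ = √(2DS/H) = √(2 × 79,750 × 255 / 6.05)
    = √(6,722,727.27) ≈ 2,592.82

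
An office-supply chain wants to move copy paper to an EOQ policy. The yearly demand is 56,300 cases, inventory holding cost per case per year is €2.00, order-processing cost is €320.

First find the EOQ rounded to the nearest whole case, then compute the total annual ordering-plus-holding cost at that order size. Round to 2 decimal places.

€8,489.05

2DS/H = 2·56,300·320/2 = 18,016,000.00
EOQ = √18,016,000.00 ≈ 4,244.53 → Q = 4,245 cases
Ordering: D/Q × S = 56,300/4,245 × €320 = €4,244.05
Holding:  Q/2 × H = 4,245/2 × €2 = €4,245.00
Total = €4,244.05 + €4,245.00 = €8,489.05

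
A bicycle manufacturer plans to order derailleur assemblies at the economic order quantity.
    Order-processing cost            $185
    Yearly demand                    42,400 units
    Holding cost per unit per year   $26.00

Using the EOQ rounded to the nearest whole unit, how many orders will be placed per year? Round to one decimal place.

2DS/H = 2·42,400·185/26 = 603,384.62
EOQ = √603,384.62 ≈ 776.78 → Q = 777
Orders per year = D/Q = 42,400 / 777 = 54.569

54.6 orders per year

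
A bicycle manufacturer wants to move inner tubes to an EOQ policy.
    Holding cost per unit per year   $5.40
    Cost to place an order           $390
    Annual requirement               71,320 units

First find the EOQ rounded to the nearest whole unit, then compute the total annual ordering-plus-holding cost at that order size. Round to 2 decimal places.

2DS/H = 2·71,320·390/5.4 = 10,301,777.78
EOQ = √10,301,777.78 ≈ 3,209.64 → Q = 3,210 units
Ordering: D/Q × S = 71,320/3,210 × $390 = $8,665.05
Holding:  Q/2 × H = 3,210/2 × $5.4 = $8,667.00
Total = $8,665.05 + $8,667.00 = $17,332.05

$17,332.05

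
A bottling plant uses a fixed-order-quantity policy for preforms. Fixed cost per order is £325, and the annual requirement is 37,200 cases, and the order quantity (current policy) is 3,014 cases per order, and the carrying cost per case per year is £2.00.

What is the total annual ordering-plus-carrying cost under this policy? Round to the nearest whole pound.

Ordering: D/Q × S = 37,200/3,014 × £325 = £4,011.28
Holding:  Q/2 × H = 3,014/2 × £2 = £3,014.00
Total = £4,011.28 + £3,014.00 = £7,025.28

£7,025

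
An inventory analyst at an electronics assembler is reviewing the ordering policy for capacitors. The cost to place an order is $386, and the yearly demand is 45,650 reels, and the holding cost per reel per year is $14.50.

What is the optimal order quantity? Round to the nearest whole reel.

2DS/H = 2·45,650·386/14.5 = 2,430,468.97
EOQ = √2,430,468.97 ≈ 1,559.00

1,559 reels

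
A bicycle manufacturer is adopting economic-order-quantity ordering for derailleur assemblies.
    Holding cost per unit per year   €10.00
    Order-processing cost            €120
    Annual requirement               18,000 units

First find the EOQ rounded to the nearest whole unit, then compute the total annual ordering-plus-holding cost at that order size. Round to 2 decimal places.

€6,572.67

Optimal lot size Q* = (2 × 18,000 × €120 / €10)^½ ≈ 657.27 → Q = 657 units
Annual ordering cost = (D/Q)·S = (18,000/657) × 120 = €3,287.67
Annual holding cost  = (Q/2)·H = (657/2) × 10 = €3,285.00
Total = €3,287.67 + €3,285.00 = €6,572.67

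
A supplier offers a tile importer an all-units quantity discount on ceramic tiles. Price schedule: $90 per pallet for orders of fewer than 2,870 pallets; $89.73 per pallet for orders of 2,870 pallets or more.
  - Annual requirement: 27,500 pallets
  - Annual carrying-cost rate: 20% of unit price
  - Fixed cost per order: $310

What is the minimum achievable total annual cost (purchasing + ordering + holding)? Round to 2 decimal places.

$2,492,518.56

H₁ = 20%×$90 = $18.0000;  H₂ = 20%×$89.73 = $17.9460
EOQ₁ = √(2×27,500×310/18.0000) = 973.25  (< 2,870, feasible at tier 1)
EOQ₂ = √(2×27,500×310/17.9460) = 974.72  (< 2,870 → use Q = 2,870 at tier-2 price)
TC(tier 1 (EOQ₁), Q≈973.3) = $2,492,518.56
TC(tier 2, Q≈2,870.0) = $2,496,297.89
Minimum at tier 1 (EOQ₁): $2,492,518.56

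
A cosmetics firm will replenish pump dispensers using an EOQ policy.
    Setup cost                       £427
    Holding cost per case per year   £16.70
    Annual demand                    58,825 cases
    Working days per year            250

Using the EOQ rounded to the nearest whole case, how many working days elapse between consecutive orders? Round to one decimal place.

2DS/H = 2·58,825·427/16.7 = 3,008,176.65
EOQ = √3,008,176.65 ≈ 1,734.41 → Q = 1,734 cases
T = Q/D × 250 days = 1,734/58,825 × 250 = 7.369 days

7.4 days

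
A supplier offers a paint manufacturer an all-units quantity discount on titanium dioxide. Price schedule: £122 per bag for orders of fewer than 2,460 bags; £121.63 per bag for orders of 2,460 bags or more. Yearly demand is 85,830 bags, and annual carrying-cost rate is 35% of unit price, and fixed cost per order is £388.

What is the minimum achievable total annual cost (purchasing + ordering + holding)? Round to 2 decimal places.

H₁ = 35%×£122 = £42.7000;  H₂ = 35%×£121.63 = £42.5705
EOQ₁ = √(2×85,830×388/42.7000) = 1,248.93  (< 2,460, feasible at tier 1)
EOQ₂ = √(2×85,830×388/42.5705) = 1,250.82  (< 2,460 → use Q = 2,460 at tier-2 price)
TC(tier 1 (EOQ₁), Q≈1,248.9) = £10,524,589.11
TC(tier 2, Q≈2,460.0) = £10,505,402.03
Minimum at tier 2: £10,505,402.03

£10,505,402.03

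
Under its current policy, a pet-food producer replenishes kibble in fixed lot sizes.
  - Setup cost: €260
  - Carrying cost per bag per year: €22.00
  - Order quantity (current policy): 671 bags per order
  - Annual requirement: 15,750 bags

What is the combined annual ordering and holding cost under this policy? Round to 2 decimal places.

Ordering: D/Q × S = 15,750/671 × €260 = €6,102.83
Holding:  Q/2 × H = 671/2 × €22 = €7,381.00
Total = €6,102.83 + €7,381.00 = €13,483.83

€13,483.83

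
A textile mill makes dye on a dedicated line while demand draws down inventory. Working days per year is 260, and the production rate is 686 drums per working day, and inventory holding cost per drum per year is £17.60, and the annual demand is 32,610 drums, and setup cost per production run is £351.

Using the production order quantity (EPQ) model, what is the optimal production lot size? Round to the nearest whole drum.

1,262 drums

Daily demand d = 32,610/260 = 125.423; p = 686; 1 − d/p = 0.81717
EPQ = √(2DS / (H(1 − d/p)))
    = √(2 × 32,610 × 351 / (17.6 × 0.81717)) ≈ 1,261.63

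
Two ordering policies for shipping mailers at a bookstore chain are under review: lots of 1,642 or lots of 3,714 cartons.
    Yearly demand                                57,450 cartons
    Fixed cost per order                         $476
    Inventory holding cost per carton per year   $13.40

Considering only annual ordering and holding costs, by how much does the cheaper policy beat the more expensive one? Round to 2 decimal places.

For each Q, cost = (D/Q)·S + (Q/2)·H.
TC(1,642) = (57,450/1,642)×476 + (1,642/2)×13.4 = $27,655.60
TC(3,714) = (57,450/3,714)×476 + (3,714/2)×13.4 = $32,246.80
Cheaper: Q = 1,642.  Difference = $4,591.20

$4,591.20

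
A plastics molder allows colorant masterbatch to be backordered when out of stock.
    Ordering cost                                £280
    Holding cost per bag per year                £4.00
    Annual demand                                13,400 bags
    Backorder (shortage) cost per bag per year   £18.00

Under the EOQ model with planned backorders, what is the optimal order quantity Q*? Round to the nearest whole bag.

1,514 bags

Basic EOQ = √(2·13,400·280/4) = 1,369.671
Backorder adjustment √((H+b)/b) = √((4+18)/18) = 1.1055
Q* = 1,369.671 × 1.1055 ≈ 1,514.23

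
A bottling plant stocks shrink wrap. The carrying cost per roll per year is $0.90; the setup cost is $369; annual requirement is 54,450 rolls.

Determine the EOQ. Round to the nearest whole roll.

6,682 rolls

EOQ = √(2DS/H) = √(2 × 54,450 × 369 / 0.9)
    = √(44,649,000.00) ≈ 6,681.99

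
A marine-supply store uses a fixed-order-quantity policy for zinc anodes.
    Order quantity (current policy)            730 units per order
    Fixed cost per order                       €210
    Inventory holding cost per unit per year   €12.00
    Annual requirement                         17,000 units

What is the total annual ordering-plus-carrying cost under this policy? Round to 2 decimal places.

Orders/yr = 17,000/730 = 23.288; ordering cost = 23.288 × €210 = €4,890.41
Average inventory = 730/2 = 365; holding cost = 365 × €12 = €4,380.00
Total = €4,890.41 + €4,380.00 = €9,270.41

€9,270.41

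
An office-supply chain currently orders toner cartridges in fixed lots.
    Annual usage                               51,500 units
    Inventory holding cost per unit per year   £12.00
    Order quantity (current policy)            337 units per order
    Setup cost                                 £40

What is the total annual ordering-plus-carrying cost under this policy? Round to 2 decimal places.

Annual ordering cost = (D/Q)·S = (51,500/337) × 40 = £6,112.76
Annual holding cost  = (Q/2)·H = (337/2) × 12 = £2,022.00
Total = £6,112.76 + £2,022.00 = £8,134.76

£8,134.76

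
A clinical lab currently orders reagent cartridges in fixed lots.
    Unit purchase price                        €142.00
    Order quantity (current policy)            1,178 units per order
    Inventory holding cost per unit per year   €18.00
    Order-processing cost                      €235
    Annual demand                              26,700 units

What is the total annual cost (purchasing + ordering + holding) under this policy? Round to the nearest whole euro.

Annual ordering cost = (D/Q)·S = (26,700/1,178) × 235 = €5,326.40
Annual holding cost  = (Q/2)·H = (1,178/2) × 18 = €10,602.00
Purchase cost = D·C = 26,700 × 142 = €3,791,400.00
Total = €5,326.40 + €10,602.00 + €3,791,400.00 = €3,807,328.40

€3,807,328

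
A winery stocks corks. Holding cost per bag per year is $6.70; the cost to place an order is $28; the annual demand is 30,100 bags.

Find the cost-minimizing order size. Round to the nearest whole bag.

502 bags

EOQ = √(2DS/H) = √(2 × 30,100 × 28 / 6.7)
    = √(251,582.09) ≈ 501.58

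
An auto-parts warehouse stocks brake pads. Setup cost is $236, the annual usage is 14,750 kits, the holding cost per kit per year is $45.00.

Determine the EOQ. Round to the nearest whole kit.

393 kits

Optimal lot size Q* = (2 × 14,750 × $236 / $45)^½ ≈ 393.33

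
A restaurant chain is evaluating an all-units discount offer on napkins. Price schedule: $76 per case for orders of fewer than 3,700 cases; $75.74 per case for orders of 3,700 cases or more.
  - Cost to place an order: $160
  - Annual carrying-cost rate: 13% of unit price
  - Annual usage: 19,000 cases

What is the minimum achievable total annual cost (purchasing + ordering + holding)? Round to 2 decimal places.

H₁ = 13%×$76 = $9.8800;  H₂ = 13%×$75.74 = $9.8462
EOQ₁ = √(2×19,000×160/9.8800) = 784.46  (< 3,700, feasible at tier 1)
EOQ₂ = √(2×19,000×160/9.8462) = 785.81  (< 3,700 → use Q = 3,700 at tier-2 price)
TC(tier 1 (EOQ₁), Q≈784.5) = $1,451,750.51
TC(tier 2, Q≈3,700.0) = $1,458,097.09
Minimum at tier 1 (EOQ₁): $1,451,750.51

$1,451,750.51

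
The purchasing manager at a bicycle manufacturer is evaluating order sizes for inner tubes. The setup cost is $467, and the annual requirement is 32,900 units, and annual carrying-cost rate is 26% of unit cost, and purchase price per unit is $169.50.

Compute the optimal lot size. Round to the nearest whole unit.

835 units

Carrying cost H = $169.5 × 26% = $44.0700/unit/yr
Q* = √(2·D·S / H) = √(2·32,900·467 / 44.07) = √697,268.0 ≈ 835.03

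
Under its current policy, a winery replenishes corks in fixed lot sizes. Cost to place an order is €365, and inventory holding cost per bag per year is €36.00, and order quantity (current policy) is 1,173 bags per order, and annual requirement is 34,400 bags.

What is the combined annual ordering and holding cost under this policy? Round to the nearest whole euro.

€31,818

Annual ordering cost = (D/Q)·S = (34,400/1,173) × 365 = €10,704.18
Annual holding cost  = (Q/2)·H = (1,173/2) × 36 = €21,114.00
Total = €10,704.18 + €21,114.00 = €31,818.18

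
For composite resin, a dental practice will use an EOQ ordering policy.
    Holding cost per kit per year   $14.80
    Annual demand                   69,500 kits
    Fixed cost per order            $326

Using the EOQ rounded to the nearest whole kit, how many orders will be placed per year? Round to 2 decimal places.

2DS/H = 2·69,500·326/14.8 = 3,061,756.76
EOQ = √3,061,756.76 ≈ 1,749.79 → Q = 1,750
Orders per year = D/Q = 69,500 / 1,750 = 39.714

39.71 orders per year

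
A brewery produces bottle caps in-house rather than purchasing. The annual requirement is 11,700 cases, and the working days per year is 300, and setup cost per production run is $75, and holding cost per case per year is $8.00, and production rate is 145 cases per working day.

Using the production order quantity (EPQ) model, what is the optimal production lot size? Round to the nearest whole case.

548 cases

d = 11,700/300 = 39.0000 cases/day;  effective holding cost H(1 − d/p) = 8·(1 − 39.0000/145) = 5.84828
Q* = √(2DS / H_eff) = √(2·11,700·75 / 5.84828) ≈ 547.80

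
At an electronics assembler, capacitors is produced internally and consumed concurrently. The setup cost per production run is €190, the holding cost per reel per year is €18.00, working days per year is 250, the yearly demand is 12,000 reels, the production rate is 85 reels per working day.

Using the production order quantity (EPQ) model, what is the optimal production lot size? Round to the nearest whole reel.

d = 12,000/250 = 48.0000 reels/day;  effective holding cost H(1 − d/p) = 18·(1 − 48.0000/85) = 7.83529
Q* = √(2DS / H_eff) = √(2·12,000·190 / 7.83529) ≈ 762.88

763 reels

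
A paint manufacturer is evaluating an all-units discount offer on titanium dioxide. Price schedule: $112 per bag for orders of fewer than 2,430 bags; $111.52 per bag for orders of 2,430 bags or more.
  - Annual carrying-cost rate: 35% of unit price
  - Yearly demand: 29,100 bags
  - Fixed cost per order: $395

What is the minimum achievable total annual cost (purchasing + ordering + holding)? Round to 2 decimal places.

H₁ = 35%×$112 = $39.2000;  H₂ = 35%×$111.52 = $39.0320
EOQ₁ = √(2×29,100×395/39.2000) = 765.80  (< 2,430, feasible at tier 1)
EOQ₂ = √(2×29,100×395/39.0320) = 767.45  (< 2,430 → use Q = 2,430 at tier-2 price)
TC(tier 1 (EOQ₁), Q≈765.8) = $3,289,219.47
TC(tier 2, Q≈2,430.0) = $3,297,386.13
Minimum at tier 1 (EOQ₁): $3,289,219.47

$3,289,219.47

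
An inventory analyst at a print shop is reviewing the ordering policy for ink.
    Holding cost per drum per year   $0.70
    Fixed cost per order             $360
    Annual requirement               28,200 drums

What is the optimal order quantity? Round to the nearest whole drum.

5,386 drums

Q* = √(2·D·S / H) = √(2·28,200·360 / 0.7) = √29,005,714.3 ≈ 5,385.70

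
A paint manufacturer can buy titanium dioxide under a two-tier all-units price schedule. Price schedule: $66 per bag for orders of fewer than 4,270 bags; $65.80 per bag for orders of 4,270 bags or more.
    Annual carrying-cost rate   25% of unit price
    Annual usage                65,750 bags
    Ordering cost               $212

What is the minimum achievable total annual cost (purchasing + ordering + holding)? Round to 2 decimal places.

H₁ = 25%×$66 = $16.5000;  H₂ = 25%×$65.80 = $16.4500
EOQ₁ = √(2×65,750×212/16.5000) = 1,299.84  (< 4,270, feasible at tier 1)
EOQ₂ = √(2×65,750×212/16.4500) = 1,301.81  (< 4,270 → use Q = 4,270 at tier-2 price)
TC(tier 1 (EOQ₁), Q≈1,299.8) = $4,360,947.31
TC(tier 2, Q≈4,270.0) = $4,364,735.15
Minimum at tier 1 (EOQ₁): $4,360,947.31

$4,360,947.31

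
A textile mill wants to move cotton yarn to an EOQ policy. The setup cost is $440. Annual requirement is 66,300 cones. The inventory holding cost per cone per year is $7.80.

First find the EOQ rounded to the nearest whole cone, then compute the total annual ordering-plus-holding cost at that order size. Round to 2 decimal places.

EOQ = √(2DS/H) = √(2 × 66,300 × 440 / 7.8)
    = √(7,480,000.00) ≈ 2,734.96 → Q = 2,735 cones
Orders/yr = 66,300/2,735 = 24.241; ordering cost = 24.241 × $440 = $10,666.18
Average inventory = 2,735/2 = 1367.5; holding cost = 1367.5 × $7.8 = $10,666.50
Total = $10,666.18 + $10,666.50 = $21,332.68

$21,332.68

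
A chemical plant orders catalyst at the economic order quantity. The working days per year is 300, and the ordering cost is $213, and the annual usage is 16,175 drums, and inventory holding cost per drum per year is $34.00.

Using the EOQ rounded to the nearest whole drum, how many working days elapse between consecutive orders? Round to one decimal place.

EOQ = √(2DS/H) = √(2 × 16,175 × 213 / 34)
    = √(202,663.24) ≈ 450.18 → Q = 450 drums
T = Q/D × 300 days = 450/16,175 × 300 = 8.346 days

8.3 days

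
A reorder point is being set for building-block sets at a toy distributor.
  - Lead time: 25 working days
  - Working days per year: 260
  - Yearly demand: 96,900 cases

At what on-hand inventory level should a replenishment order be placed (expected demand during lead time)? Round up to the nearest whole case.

9,318 cases

Daily demand d = 96,900 / 260 = 372.692 cases/day
Demand during lead time = 372.692 × 25 = 9,317.31
Reorder point = 9,317.31 → round up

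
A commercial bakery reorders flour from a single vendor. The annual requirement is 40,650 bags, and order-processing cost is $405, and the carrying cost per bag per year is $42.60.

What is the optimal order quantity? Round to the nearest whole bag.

879 bags

Q* = √(2·D·S / H) = √(2·40,650·405 / 42.6) = √772,922.5 ≈ 879.16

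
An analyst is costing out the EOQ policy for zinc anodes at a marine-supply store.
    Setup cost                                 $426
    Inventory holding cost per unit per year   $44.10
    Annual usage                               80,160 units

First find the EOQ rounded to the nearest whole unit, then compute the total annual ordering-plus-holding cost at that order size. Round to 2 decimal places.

2DS/H = 2·80,160·426/44.1 = 1,548,669.39
EOQ = √1,548,669.39 ≈ 1,244.46 → Q = 1,244 units
Annual ordering cost = (D/Q)·S = (80,160/1,244) × 426 = $27,450.29
Annual holding cost  = (Q/2)·H = (1,244/2) × 44.1 = $27,430.20
Total = $27,450.29 + $27,430.20 = $54,880.49

$54,880.49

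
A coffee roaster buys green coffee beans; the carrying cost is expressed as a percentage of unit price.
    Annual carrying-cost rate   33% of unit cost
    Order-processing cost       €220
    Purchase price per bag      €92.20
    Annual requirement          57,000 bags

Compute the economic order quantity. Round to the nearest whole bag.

908 bags

Holding cost per bag per year: H = 33% × €92.2 = €30.4260
Q* = √(2·D·S / H) = √(2·57,000·220 / 30.426) = √824,295.0 ≈ 907.91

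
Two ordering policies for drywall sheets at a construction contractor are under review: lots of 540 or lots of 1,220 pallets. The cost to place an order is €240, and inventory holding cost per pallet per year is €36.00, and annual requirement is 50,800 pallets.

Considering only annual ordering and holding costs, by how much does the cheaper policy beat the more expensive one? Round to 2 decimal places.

€344.34

For each Q, cost = (D/Q)·S + (Q/2)·H.
TC(540) = (50,800/540)×240 + (540/2)×36 = €32,297.78
TC(1,220) = (50,800/1,220)×240 + (1,220/2)×36 = €31,953.44
Cheaper: Q = 1,220.  Difference = €344.34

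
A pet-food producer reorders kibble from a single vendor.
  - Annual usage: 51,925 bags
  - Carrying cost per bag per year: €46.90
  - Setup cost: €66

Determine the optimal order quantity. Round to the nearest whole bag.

382 bags

2DS/H = 2·51,925·66/46.9 = 146,142.86
EOQ = √146,142.86 ≈ 382.29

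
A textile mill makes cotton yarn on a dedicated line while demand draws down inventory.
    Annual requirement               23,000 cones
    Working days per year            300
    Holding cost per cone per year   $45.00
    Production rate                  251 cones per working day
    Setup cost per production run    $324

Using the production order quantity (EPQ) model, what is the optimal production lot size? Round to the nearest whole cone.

Daily demand d = 23,000/300 = 76.667; p = 251; 1 − d/p = 0.69456
EPQ = √(2DS / (H(1 − d/p)))
    = √(2 × 23,000 × 324 / (45 × 0.69456)) ≈ 690.54

691 cones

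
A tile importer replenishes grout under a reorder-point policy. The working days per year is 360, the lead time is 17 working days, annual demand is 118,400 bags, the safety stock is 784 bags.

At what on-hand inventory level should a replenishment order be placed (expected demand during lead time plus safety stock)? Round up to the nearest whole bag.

6,376 bags

Daily demand d = 118,400 / 360 = 328.889 bags/day
Demand during lead time = 328.889 × 17 = 5,591.11
Reorder point = 5,591.11 + 784 = 6,375.11 → round up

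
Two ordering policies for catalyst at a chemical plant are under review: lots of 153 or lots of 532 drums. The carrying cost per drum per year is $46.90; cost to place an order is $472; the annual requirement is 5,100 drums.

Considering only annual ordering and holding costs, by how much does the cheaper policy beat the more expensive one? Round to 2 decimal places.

TC(Q) = (D/Q)S + (Q/2)H
TC(153) = (5,100/153)×472 + (153/2)×46.9 = $19,321.18
TC(532) = (5,100/532)×472 + (532/2)×46.9 = $17,000.21
|ΔTC| = |$19,321.18 − $17,000.21| = $2,320.97

$2,320.97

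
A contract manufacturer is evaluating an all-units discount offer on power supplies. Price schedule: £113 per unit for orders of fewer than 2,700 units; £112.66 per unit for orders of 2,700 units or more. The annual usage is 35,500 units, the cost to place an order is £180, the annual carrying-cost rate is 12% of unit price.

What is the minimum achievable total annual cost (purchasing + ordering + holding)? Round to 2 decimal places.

H₁ = 12%×£113 = £13.5600;  H₂ = 12%×£112.66 = £13.5192
EOQ₁ = √(2×35,500×180/13.5600) = 970.81  (< 2,700, feasible at tier 1)
EOQ₂ = √(2×35,500×180/13.5192) = 972.28  (< 2,700 → use Q = 2,700 at tier-2 price)
TC(tier 1 (EOQ₁), Q≈970.8) = £4,024,664.22
TC(tier 2, Q≈2,700.0) = £4,020,047.59
Minimum at tier 2: £4,020,047.59

£4,020,047.59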